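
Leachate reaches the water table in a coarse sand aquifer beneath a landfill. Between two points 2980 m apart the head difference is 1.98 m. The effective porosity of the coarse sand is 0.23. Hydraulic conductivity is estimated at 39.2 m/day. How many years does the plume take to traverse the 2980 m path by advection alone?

72.0

Hydraulic gradient i = Δh / L = 1.98 / 2980 = 0.0006644.
Darcy flux q = K · i = 39.20 × 0.0006644 = 0.02605 m/day.
Seepage velocity v = q / n_e = 0.02605 / 0.23 = 0.1132 m/day.
Travel time t = L / v = 2980 / 0.1132 = 26315 days = 72.05 years.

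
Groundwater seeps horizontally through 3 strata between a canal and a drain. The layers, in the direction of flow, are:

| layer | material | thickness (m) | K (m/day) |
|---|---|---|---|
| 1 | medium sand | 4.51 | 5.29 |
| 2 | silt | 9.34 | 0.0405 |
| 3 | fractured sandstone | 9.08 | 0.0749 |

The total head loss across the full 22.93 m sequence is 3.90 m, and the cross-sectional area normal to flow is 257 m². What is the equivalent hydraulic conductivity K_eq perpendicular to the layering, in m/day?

0.0650

Flow is perpendicular to layering, so the layers act in series and the equivalent K is the thickness-weighted harmonic mean.
Total thickness L = 4.51 + 9.34 + 9.08 = 22.93 m.
Σ(b_i/K_i) = 4.51/5.29 + 9.34/0.0405 + 9.08/0.0749 = 352.7 d.
K_eq = L / Σ(b_i/K_i) = 22.93 / 352.7 = 0.06501 m/day.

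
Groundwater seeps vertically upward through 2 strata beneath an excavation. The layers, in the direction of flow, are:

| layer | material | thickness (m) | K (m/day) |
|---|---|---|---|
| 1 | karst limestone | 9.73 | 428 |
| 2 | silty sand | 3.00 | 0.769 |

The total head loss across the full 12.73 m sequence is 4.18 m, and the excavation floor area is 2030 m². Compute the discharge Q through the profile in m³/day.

Flow is perpendicular to layering, so the layers act in series and the equivalent K is the thickness-weighted harmonic mean.
Total thickness L = 9.73 + 3.00 = 12.73 m.
Σ(b_i/K_i) = 9.73/428 + 3.00/0.769 = 3.924 d.
K_eq = L / Σ(b_i/K_i) = 12.73 / 3.924 = 3.244 m/day.
Q = K_eq · A · (Δh/L) = 3.244 × 2030 × (4.18/12.73) = 2162 m³/day.

2160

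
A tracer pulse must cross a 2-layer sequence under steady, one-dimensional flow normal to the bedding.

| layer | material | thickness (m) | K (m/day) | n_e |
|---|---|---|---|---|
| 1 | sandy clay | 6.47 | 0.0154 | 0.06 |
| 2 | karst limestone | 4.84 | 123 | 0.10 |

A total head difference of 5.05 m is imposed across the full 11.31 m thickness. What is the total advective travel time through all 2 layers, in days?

With flow normal to the layers, continuity requires the same specific discharge q through every layer.
Σ(b_i/K_i) = 6.47/0.0154 + 4.84/123 = 420.2 d.
q = Δh / Σ(b_i/K_i) = 5.05 / 420.2 = 0.01202 m/day.
In each layer the seepage velocity is v_i = q/n_i, so the layer transit time is t_i = b_i·n_i / q:
  layer 1 (sandy clay): t_1 = 6.47 × 0.06 / 0.01202 = 32.30 d
  layer 2 (karst limestone): t_2 = 4.84 × 0.10 / 0.01202 = 40.27 d
Total t = Σ t_i = 72.57 days.

72.6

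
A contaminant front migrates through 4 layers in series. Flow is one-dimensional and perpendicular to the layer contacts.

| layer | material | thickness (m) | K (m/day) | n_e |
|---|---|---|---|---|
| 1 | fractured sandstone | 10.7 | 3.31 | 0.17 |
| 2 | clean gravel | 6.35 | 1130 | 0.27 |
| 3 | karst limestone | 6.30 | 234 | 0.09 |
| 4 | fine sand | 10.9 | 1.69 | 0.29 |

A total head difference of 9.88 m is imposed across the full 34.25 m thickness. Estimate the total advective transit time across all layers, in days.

With flow normal to the layers, continuity requires the same specific discharge q through every layer.
Σ(b_i/K_i) = 10.7/3.31 + 6.35/1130 + 6.30/234 + 10.9/1.69 = 9.715 d.
q = Δh / Σ(b_i/K_i) = 9.88 / 9.715 = 1.017 m/day.
In each layer the seepage velocity is v_i = q/n_i, so the layer transit time is t_i = b_i·n_i / q:
  layer 1 (fractured sandstone): t_1 = 10.7 × 0.17 / 1.017 = 1.789 d
  layer 2 (clean gravel): t_2 = 6.35 × 0.27 / 1.017 = 1.686 d
  layer 3 (karst limestone): t_3 = 6.30 × 0.09 / 1.017 = 0.5575 d
  layer 4 (fine sand): t_4 = 10.9 × 0.29 / 1.017 = 3.108 d
Total t = Σ t_i = 7.140 days.

7.14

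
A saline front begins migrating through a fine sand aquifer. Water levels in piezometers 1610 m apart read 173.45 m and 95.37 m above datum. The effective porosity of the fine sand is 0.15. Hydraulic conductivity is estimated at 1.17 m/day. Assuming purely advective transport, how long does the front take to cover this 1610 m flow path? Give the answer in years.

11.7

Hydraulic gradient i = (173.45 − 95.37) / 1610 = 78.08 / 1610 = 0.04850.
Darcy flux q = K · i = 1.170 × 0.04850 = 0.05674 m/day.
Seepage velocity v = q / n_e = 0.05674 / 0.15 = 0.3783 m/day.
Travel time t = L / v = 1610 / 0.3783 = 4256 days = 11.65 years.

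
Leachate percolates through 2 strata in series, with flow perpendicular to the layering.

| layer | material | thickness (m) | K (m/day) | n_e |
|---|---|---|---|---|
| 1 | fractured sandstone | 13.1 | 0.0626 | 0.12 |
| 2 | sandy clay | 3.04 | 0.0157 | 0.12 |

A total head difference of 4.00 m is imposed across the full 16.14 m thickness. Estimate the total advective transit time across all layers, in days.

With flow normal to the layers, continuity requires the same specific discharge q through every layer.
Σ(b_i/K_i) = 13.1/0.0626 + 3.04/0.0157 = 402.9 d.
q = Δh / Σ(b_i/K_i) = 4.00 / 402.9 = 0.009928 m/day.
In each layer the seepage velocity is v_i = q/n_i, so the layer transit time is t_i = b_i·n_i / q:
  layer 1 (fractured sandstone): t_1 = 13.1 × 0.12 / 0.009928 = 158.3 d
  layer 2 (sandy clay): t_2 = 3.04 × 0.12 / 0.009928 = 36.74 d
Total t = Σ t_i = 195.1 days.

195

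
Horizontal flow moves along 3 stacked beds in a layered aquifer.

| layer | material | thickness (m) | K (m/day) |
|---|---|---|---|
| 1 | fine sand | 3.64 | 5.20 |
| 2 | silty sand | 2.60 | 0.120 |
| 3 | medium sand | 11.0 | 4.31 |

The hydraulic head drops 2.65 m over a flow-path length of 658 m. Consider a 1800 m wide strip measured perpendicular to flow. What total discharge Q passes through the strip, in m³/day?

Flow is parallel to layering, so each bed carries its own Darcy discharge and the transmissivities add.
Σ(K_i·b_i) = 5.20×3.64 + 0.120×2.60 + 4.31×11.0 = 66.65 m²/day.
Hydraulic gradient i = Δh / L = 2.65 / 658 = 0.004027.
Q = Σ(K_i·b_i) · W · i = 66.65 × 1800 × 0.004027 = 483.2 m³/day.

483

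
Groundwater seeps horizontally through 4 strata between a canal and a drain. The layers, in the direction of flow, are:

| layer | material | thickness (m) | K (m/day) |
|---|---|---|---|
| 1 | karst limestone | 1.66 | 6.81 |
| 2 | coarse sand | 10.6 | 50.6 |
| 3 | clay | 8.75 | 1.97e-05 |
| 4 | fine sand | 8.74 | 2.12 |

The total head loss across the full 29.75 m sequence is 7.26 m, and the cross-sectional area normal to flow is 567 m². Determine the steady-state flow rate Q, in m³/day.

Flow is perpendicular to layering, so the layers act in series and the equivalent K is the thickness-weighted harmonic mean.
Total thickness L = 1.66 + 10.6 + 8.75 + 8.74 = 29.75 m.
Σ(b_i/K_i) = 1.66/6.81 + 10.6/50.6 + 8.75/1.97e-05 + 8.74/2.12 = 4.442e+05 d.
K_eq = L / Σ(b_i/K_i) = 29.75 / 4.442e+05 = 6.698e-05 m/day.
Q = K_eq · A · (Δh/L) = 6.698e-05 × 567 × (7.26/29.75) = 0.009268 m³/day.

0.00927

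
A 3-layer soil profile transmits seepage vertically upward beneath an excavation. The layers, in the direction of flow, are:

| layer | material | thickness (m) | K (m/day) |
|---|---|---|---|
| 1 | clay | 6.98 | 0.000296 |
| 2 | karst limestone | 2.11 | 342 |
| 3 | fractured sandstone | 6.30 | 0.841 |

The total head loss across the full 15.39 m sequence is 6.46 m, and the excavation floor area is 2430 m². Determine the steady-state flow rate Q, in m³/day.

Flow is perpendicular to layering, so the layers act in series and the equivalent K is the thickness-weighted harmonic mean.
Total thickness L = 6.98 + 2.11 + 6.30 = 15.39 m.
Σ(b_i/K_i) = 6.98/0.000296 + 2.11/342 + 6.30/0.841 = 23589 d.
K_eq = L / Σ(b_i/K_i) = 15.39 / 23589 = 0.0006524 m/day.
Q = K_eq · A · (Δh/L) = 0.0006524 × 2430 × (6.46/15.39) = 0.6655 m³/day.

0.665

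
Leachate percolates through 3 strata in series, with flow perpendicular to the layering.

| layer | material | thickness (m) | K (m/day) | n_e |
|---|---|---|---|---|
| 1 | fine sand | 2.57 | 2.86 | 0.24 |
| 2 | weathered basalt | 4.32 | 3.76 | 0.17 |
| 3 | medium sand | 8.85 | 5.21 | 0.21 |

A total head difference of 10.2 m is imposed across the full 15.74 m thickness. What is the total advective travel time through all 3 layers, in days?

With flow normal to the layers, continuity requires the same specific discharge q through every layer.
Σ(b_i/K_i) = 2.57/2.86 + 4.32/3.76 + 8.85/5.21 = 3.746 d.
q = Δh / Σ(b_i/K_i) = 10.2 / 3.746 = 2.723 m/day.
In each layer the seepage velocity is v_i = q/n_i, so the layer transit time is t_i = b_i·n_i / q:
  layer 1 (fine sand): t_1 = 2.57 × 0.24 / 2.723 = 0.2265 d
  layer 2 (weathered basalt): t_2 = 4.32 × 0.17 / 2.723 = 0.2697 d
  layer 3 (medium sand): t_3 = 8.85 × 0.21 / 2.723 = 0.6826 d
Total t = Σ t_i = 1.179 days.

1.18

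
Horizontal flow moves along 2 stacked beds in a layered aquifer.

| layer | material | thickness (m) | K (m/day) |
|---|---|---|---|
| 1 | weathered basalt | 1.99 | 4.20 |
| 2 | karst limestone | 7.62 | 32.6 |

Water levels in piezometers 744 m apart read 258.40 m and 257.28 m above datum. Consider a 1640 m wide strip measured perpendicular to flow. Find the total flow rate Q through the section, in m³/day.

634

Flow is parallel to layering, so each bed carries its own Darcy discharge and the transmissivities add.
Σ(K_i·b_i) = 4.20×1.99 + 32.6×7.62 = 256.8 m²/day.
Hydraulic gradient i = (258.40 − 257.28) / 744 = 1.12 / 744 = 0.001505.
Q = Σ(K_i·b_i) · W · i = 256.8 × 1640 × 0.001505 = 633.9 m³/day.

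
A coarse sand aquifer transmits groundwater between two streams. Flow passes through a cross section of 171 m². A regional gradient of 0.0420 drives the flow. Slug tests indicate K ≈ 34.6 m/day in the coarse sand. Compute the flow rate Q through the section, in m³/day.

248

Hydraulic gradient i = 0.0420.
Darcy's law: Q = K · A · i = 34.60 × 171.0 × 0.04200 = 248.5 m³/day.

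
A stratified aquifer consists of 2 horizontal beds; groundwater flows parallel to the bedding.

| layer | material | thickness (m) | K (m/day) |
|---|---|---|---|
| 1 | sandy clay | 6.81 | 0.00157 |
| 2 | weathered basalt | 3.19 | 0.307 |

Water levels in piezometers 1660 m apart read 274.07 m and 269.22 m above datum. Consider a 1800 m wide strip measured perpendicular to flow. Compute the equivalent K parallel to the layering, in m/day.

0.0990

Flow is parallel to layering, so each bed carries its own Darcy discharge and the transmissivities add.
Σ(K_i·b_i) = 0.00157×6.81 + 0.307×3.19 = 0.9900 m²/day.
Total thickness b = 10.00 m, so K_eq = Σ(K_i·b_i)/b = 0.09900 m/day.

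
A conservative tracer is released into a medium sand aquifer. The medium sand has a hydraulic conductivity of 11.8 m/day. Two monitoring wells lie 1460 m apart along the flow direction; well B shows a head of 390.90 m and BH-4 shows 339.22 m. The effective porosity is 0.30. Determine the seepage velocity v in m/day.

Hydraulic gradient i = (390.90 − 339.22) / 1460 = 51.68 / 1460 = 0.03540.
Darcy flux q = K · i = 11.80 × 0.03540 = 0.4177 m/day.
Seepage velocity v = q / n_e = 0.4177 / 0.30 = 1.392 m/day.

1.39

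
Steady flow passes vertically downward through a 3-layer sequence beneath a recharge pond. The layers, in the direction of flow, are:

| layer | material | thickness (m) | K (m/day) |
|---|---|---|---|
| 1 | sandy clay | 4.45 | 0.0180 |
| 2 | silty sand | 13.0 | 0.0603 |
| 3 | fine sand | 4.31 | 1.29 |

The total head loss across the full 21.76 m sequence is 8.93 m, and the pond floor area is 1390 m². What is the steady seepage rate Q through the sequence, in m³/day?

26.6

Flow is perpendicular to layering, so the layers act in series and the equivalent K is the thickness-weighted harmonic mean.
Total thickness L = 4.45 + 13.0 + 4.31 = 21.76 m.
Σ(b_i/K_i) = 4.45/0.0180 + 13.0/0.0603 + 4.31/1.29 = 466.2 d.
K_eq = L / Σ(b_i/K_i) = 21.76 / 466.2 = 0.04668 m/day.
Q = K_eq · A · (Δh/L) = 0.04668 × 1390 × (8.93/21.76) = 26.63 m³/day.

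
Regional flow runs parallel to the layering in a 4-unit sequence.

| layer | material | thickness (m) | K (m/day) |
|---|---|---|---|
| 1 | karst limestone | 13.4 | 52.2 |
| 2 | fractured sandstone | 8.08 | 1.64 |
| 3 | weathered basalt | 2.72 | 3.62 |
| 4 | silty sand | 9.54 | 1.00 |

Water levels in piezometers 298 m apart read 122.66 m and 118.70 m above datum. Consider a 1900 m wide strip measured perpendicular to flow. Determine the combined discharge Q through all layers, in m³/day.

18500

Flow is parallel to layering, so each bed carries its own Darcy discharge and the transmissivities add.
Σ(K_i·b_i) = 52.2×13.4 + 1.64×8.08 + 3.62×2.72 + 1.00×9.54 = 732.1 m²/day.
Hydraulic gradient i = (122.66 − 118.70) / 298 = 3.96 / 298 = 0.01329.
Q = Σ(K_i·b_i) · W · i = 732.1 × 1900 × 0.01329 = 18485 m³/day.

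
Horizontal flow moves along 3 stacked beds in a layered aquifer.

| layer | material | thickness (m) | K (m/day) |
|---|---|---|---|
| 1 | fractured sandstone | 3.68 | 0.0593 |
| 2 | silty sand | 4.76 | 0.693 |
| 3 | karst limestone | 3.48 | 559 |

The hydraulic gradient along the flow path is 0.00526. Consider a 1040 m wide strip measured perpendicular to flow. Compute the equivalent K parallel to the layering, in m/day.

Flow is parallel to layering, so each bed carries its own Darcy discharge and the transmissivities add.
Σ(K_i·b_i) = 0.0593×3.68 + 0.693×4.76 + 559×3.48 = 1949 m²/day.
Total thickness b = 11.92 m, so K_eq = Σ(K_i·b_i)/b = 163.5 m/day.

163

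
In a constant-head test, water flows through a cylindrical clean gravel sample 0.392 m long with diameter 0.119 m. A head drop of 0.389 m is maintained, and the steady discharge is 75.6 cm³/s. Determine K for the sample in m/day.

Cross-sectional area A = π·(d/2)² = π × (0.119/2)² = 0.01112 m².
Convert discharge: 75.6 cm³/s = 7.560e-05 m³/s.
Darcy's law rearranged: K = Q·L / (A·Δh) = 7.560e-05 × 0.392 / (0.01112 × 0.389) = 0.006850 m/s = 591.8 m/day.

592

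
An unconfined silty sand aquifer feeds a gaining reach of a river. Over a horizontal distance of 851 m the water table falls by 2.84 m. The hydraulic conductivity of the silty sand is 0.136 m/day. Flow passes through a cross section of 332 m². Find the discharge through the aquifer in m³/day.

0.151

Hydraulic gradient i = Δh / L = 2.84 / 851 = 0.003337.
Darcy's law: Q = K · A · i = 0.1360 × 332.0 × 0.003337 = 0.1507 m³/day.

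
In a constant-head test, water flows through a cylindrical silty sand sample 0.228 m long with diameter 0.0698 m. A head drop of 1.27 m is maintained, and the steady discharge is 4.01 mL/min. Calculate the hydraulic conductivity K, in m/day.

Cross-sectional area A = π·(d/2)² = π × (0.0698/2)² = 0.003826 m².
Convert discharge: 4.01 mL/min = 6.683e-08 m³/s.
Darcy's law rearranged: K = Q·L / (A·Δh) = 6.683e-08 × 0.228 / (0.003826 × 1.27) = 3.136e-06 m/s = 0.2709 m/day.

0.271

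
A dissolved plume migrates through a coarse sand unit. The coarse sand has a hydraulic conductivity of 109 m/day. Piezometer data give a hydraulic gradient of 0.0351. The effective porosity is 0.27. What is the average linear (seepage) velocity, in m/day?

Hydraulic gradient i = 0.0351.
Darcy flux q = K · i = 109.0 × 0.03510 = 3.826 m/day.
Seepage velocity v = q / n_e = 3.826 / 0.27 = 14.17 m/day.

14.2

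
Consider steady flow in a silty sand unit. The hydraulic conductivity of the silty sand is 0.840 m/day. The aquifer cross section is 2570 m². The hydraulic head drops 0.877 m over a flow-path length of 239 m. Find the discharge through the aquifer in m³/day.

7.92

Hydraulic gradient i = Δh / L = 0.877 / 239 = 0.003669.
Darcy's law: Q = K · A · i = 0.8400 × 2570 × 0.003669 = 7.922 m³/day.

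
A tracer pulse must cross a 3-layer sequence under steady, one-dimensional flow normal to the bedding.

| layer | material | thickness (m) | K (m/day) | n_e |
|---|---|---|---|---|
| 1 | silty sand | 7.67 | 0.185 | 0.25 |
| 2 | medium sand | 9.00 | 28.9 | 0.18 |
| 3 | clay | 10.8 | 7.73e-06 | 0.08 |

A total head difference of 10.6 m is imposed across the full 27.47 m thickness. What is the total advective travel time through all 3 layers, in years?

With flow normal to the layers, continuity requires the same specific discharge q through every layer.
Σ(b_i/K_i) = 7.67/0.185 + 9.00/28.9 + 10.8/7.73e-06 = 1.397e+06 d.
q = Δh / Σ(b_i/K_i) = 10.6 / 1.397e+06 = 7.587e-06 m/day.
In each layer the seepage velocity is v_i = q/n_i, so the layer transit time is t_i = b_i·n_i / q:
  layer 1 (silty sand): t_1 = 7.67 × 0.25 / 7.587e-06 = 2.527e+05 d
  layer 2 (medium sand): t_2 = 9.00 × 0.18 / 7.587e-06 = 2.135e+05 d
  layer 3 (clay): t_3 = 10.8 × 0.08 / 7.587e-06 = 1.139e+05 d
Total t = Σ t_i = 5.802e+05 days = 1588 years.

1590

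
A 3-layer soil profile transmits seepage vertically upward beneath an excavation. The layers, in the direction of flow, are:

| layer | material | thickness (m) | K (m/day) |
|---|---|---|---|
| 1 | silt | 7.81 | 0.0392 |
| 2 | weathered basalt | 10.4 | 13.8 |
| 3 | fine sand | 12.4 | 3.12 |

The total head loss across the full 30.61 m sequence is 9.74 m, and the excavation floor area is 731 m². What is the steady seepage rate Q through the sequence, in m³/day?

34.9

Flow is perpendicular to layering, so the layers act in series and the equivalent K is the thickness-weighted harmonic mean.
Total thickness L = 7.81 + 10.4 + 12.4 = 30.61 m.
Σ(b_i/K_i) = 7.81/0.0392 + 10.4/13.8 + 12.4/3.12 = 204.0 d.
K_eq = L / Σ(b_i/K_i) = 30.61 / 204.0 = 0.1501 m/day.
Q = K_eq · A · (Δh/L) = 0.1501 × 731 × (9.74/30.61) = 34.91 m³/day.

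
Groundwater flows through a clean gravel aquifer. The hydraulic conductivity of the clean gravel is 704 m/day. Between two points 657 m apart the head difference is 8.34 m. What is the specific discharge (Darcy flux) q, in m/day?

Hydraulic gradient i = Δh / L = 8.34 / 657 = 0.01269.
Specific discharge q = K · i = 704.0 × 0.01269 = 8.937 m/day.

8.94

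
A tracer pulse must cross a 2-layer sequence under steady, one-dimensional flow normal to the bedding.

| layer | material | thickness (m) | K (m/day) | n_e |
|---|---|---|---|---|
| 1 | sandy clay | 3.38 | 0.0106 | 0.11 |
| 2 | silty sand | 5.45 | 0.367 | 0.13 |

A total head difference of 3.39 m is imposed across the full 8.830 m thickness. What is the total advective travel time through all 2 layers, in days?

106

With flow normal to the layers, continuity requires the same specific discharge q through every layer.
Σ(b_i/K_i) = 3.38/0.0106 + 5.45/0.367 = 333.7 d.
q = Δh / Σ(b_i/K_i) = 3.39 / 333.7 = 0.01016 m/day.
In each layer the seepage velocity is v_i = q/n_i, so the layer transit time is t_i = b_i·n_i / q:
  layer 1 (sandy clay): t_1 = 3.38 × 0.11 / 0.01016 = 36.60 d
  layer 2 (silty sand): t_2 = 5.45 × 0.13 / 0.01016 = 69.75 d
Total t = Σ t_i = 106.3 days.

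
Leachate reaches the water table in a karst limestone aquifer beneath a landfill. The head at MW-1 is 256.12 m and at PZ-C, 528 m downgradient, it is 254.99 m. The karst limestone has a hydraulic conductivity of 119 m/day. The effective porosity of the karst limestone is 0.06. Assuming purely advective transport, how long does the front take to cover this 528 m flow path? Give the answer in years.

0.341

Hydraulic gradient i = (256.12 − 254.99) / 528 = 1.13 / 528 = 0.002140.
Darcy flux q = K · i = 119.0 × 0.002140 = 0.2547 m/day.
Seepage velocity v = q / n_e = 0.2547 / 0.06 = 4.245 m/day.
Travel time t = L / v = 528 / 4.245 = 124.4 days = 0.3406 years.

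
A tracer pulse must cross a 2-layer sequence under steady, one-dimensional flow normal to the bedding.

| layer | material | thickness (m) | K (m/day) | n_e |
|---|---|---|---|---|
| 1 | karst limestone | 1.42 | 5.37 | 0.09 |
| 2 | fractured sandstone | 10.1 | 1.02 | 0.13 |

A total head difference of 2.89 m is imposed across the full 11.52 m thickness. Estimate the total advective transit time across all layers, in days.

With flow normal to the layers, continuity requires the same specific discharge q through every layer.
Σ(b_i/K_i) = 1.42/5.37 + 10.1/1.02 = 10.17 d.
q = Δh / Σ(b_i/K_i) = 2.89 / 10.17 = 0.2843 m/day.
In each layer the seepage velocity is v_i = q/n_i, so the layer transit time is t_i = b_i·n_i / q:
  layer 1 (karst limestone): t_1 = 1.42 × 0.09 / 0.2843 = 0.4496 d
  layer 2 (fractured sandstone): t_2 = 10.1 × 0.13 / 0.2843 = 4.619 d
Total t = Σ t_i = 5.068 days.

5.07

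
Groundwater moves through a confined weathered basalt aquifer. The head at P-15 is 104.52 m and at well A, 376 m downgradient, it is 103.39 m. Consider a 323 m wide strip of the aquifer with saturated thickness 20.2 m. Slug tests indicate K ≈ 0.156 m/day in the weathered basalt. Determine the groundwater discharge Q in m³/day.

3.06

Cross-sectional area A = 323 × 20.2 = 6525 m².
Hydraulic gradient i = (104.52 − 103.39) / 376 = 1.13 / 376 = 0.003005.
Darcy's law: Q = K · A · i = 0.1560 × 6525 × 0.003005 = 3.059 m³/day.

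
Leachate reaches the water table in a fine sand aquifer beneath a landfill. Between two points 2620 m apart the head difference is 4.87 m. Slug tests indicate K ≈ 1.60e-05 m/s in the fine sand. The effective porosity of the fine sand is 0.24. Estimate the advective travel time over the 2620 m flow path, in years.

Convert K: 1.60e-05 m/s × 86400 = 1.382 m/day.
Hydraulic gradient i = Δh / L = 4.87 / 2620 = 0.001859.
Darcy flux q = K · i = 1.382 × 0.001859 = 0.002570 m/day.
Seepage velocity v = q / n_e = 0.002570 / 0.24 = 0.01071 m/day.
Travel time t = L / v = 2620 / 0.01071 = 2.447e+05 days = 670.0 years.

670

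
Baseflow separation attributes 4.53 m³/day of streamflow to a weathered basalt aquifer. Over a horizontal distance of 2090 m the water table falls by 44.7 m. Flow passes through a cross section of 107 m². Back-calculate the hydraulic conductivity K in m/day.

Hydraulic gradient i = Δh / L = 44.7 / 2090 = 0.02139.
From Q = K·A·i, K = Q / (A·i) = 4.53 / (107.0 × 0.02139) = 1.979 m/day.

1.98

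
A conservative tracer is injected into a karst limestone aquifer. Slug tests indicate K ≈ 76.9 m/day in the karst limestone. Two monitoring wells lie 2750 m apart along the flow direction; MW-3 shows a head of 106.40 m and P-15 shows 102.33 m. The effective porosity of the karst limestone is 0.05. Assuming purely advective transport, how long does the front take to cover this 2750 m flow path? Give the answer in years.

3.31

Hydraulic gradient i = (106.40 − 102.33) / 2750 = 4.07 / 2750 = 0.001480.
Darcy flux q = K · i = 76.90 × 0.001480 = 0.1138 m/day.
Seepage velocity v = q / n_e = 0.1138 / 0.05 = 2.276 m/day.
Travel time t = L / v = 2750 / 2.276 = 1208 days = 3.308 years.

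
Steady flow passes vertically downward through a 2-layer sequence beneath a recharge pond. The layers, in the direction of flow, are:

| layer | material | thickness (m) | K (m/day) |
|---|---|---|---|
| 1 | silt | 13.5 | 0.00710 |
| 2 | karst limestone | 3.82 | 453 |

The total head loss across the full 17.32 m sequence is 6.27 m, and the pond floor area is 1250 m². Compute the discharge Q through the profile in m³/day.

Flow is perpendicular to layering, so the layers act in series and the equivalent K is the thickness-weighted harmonic mean.
Total thickness L = 13.5 + 3.82 = 17.32 m.
Σ(b_i/K_i) = 13.5/0.00710 + 3.82/453 = 1901 d.
K_eq = L / Σ(b_i/K_i) = 17.32 / 1901 = 0.009109 m/day.
Q = K_eq · A · (Δh/L) = 0.009109 × 1250 × (6.27/17.32) = 4.122 m³/day.

4.12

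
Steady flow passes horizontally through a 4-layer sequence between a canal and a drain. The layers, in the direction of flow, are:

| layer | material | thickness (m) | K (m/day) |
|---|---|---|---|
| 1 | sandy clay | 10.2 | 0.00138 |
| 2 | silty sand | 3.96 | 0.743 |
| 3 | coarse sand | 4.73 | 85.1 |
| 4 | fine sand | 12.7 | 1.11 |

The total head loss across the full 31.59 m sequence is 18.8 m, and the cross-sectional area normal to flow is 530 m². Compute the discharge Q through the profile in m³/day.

1.35

Flow is perpendicular to layering, so the layers act in series and the equivalent K is the thickness-weighted harmonic mean.
Total thickness L = 10.2 + 3.96 + 4.73 + 12.7 = 31.59 m.
Σ(b_i/K_i) = 10.2/0.00138 + 3.96/0.743 + 4.73/85.1 + 12.7/1.11 = 7408 d.
K_eq = L / Σ(b_i/K_i) = 31.59 / 7408 = 0.004264 m/day.
Q = K_eq · A · (Δh/L) = 0.004264 × 530 × (18.8/31.59) = 1.345 m³/day.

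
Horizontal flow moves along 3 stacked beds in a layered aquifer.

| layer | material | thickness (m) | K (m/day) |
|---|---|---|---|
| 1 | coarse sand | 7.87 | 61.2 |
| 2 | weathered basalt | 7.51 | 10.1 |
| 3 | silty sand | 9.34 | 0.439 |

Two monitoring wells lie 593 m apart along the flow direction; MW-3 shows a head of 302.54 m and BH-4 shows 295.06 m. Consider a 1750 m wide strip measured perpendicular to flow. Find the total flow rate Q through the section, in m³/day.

Flow is parallel to layering, so each bed carries its own Darcy discharge and the transmissivities add.
Σ(K_i·b_i) = 61.2×7.87 + 10.1×7.51 + 0.439×9.34 = 561.6 m²/day.
Hydraulic gradient i = (302.54 − 295.06) / 593 = 7.48 / 593 = 0.01261.
Q = Σ(K_i·b_i) · W · i = 561.6 × 1750 × 0.01261 = 12397 m³/day.

12400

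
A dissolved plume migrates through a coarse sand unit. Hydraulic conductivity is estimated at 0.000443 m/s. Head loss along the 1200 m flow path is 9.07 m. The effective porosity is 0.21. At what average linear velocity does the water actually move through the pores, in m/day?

1.38

Convert K: 0.000443 m/s × 86400 = 38.28 m/day.
Hydraulic gradient i = Δh / L = 9.07 / 1200 = 0.007558.
Darcy flux q = K · i = 38.28 × 0.007558 = 0.2893 m/day.
Seepage velocity v = q / n_e = 0.2893 / 0.21 = 1.378 m/day.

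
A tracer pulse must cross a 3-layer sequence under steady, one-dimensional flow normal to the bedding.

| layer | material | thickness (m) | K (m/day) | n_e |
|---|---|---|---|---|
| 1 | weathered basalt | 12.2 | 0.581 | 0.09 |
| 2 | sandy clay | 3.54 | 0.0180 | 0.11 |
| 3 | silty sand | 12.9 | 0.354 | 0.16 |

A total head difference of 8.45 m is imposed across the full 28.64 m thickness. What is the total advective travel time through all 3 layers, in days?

107

With flow normal to the layers, continuity requires the same specific discharge q through every layer.
Σ(b_i/K_i) = 12.2/0.581 + 3.54/0.0180 + 12.9/0.354 = 254.1 d.
q = Δh / Σ(b_i/K_i) = 8.45 / 254.1 = 0.03325 m/day.
In each layer the seepage velocity is v_i = q/n_i, so the layer transit time is t_i = b_i·n_i / q:
  layer 1 (weathered basalt): t_1 = 12.2 × 0.09 / 0.03325 = 33.02 d
  layer 2 (sandy clay): t_2 = 3.54 × 0.11 / 0.03325 = 11.71 d
  layer 3 (silty sand): t_3 = 12.9 × 0.16 / 0.03325 = 62.07 d
Total t = Σ t_i = 106.8 days.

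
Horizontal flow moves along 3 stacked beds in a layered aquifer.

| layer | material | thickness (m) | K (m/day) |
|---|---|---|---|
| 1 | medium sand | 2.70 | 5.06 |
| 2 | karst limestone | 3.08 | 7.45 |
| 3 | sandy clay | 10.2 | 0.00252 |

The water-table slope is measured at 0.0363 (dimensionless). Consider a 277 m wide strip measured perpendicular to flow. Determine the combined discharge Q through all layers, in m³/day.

368

Flow is parallel to layering, so each bed carries its own Darcy discharge and the transmissivities add.
Σ(K_i·b_i) = 5.06×2.70 + 7.45×3.08 + 0.00252×10.2 = 36.63 m²/day.
Hydraulic gradient i = 0.0363.
Q = Σ(K_i·b_i) · W · i = 36.63 × 277 × 0.03630 = 368.4 m³/day.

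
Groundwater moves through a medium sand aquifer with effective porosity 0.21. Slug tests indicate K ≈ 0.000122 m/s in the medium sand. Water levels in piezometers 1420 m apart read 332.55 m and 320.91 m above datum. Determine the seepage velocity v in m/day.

0.411

Convert K: 0.000122 m/s × 86400 = 10.54 m/day.
Hydraulic gradient i = (332.55 − 320.91) / 1420 = 11.64 / 1420 = 0.008197.
Darcy flux q = K · i = 10.54 × 0.008197 = 0.08640 m/day.
Seepage velocity v = q / n_e = 0.08640 / 0.21 = 0.4115 m/day.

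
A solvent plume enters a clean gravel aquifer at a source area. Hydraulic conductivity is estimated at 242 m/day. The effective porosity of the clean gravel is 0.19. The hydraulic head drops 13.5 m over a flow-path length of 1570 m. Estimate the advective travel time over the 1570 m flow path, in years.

0.392

Hydraulic gradient i = Δh / L = 13.5 / 1570 = 0.008599.
Darcy flux q = K · i = 242.0 × 0.008599 = 2.081 m/day.
Seepage velocity v = q / n_e = 2.081 / 0.19 = 10.95 m/day.
Travel time t = L / v = 1570 / 10.95 = 143.4 days = 0.3925 years.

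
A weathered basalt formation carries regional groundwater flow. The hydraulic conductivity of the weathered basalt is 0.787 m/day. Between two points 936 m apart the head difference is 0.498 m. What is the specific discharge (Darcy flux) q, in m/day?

0.000419

Hydraulic gradient i = Δh / L = 0.498 / 936 = 0.0005321.
Specific discharge q = K · i = 0.7870 × 0.0005321 = 0.0004187 m/day.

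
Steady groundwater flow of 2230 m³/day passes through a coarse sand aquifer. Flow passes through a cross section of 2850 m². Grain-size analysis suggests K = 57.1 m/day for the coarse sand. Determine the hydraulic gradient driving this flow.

From Q = K·A·i, i = Q / (K·A) = 2230 / (57.10 × 2850) = 0.01370.

0.0137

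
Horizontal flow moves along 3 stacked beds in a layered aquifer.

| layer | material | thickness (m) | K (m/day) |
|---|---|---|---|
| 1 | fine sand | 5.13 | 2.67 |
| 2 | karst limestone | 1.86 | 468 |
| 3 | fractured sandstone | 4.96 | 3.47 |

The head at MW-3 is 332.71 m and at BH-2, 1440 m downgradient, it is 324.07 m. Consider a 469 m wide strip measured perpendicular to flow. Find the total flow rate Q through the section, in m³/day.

Flow is parallel to layering, so each bed carries its own Darcy discharge and the transmissivities add.
Σ(K_i·b_i) = 2.67×5.13 + 468×1.86 + 3.47×4.96 = 901.4 m²/day.
Hydraulic gradient i = (332.71 − 324.07) / 1440 = 8.64 / 1440 = 0.006000.
Q = Σ(K_i·b_i) · W · i = 901.4 × 469 × 0.006000 = 2537 m³/day.

2540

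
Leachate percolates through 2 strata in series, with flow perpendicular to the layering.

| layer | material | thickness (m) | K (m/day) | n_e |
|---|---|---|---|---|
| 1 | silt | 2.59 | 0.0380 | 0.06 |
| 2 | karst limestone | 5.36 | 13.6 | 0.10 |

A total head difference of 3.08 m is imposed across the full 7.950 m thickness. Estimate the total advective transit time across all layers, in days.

15.4

With flow normal to the layers, continuity requires the same specific discharge q through every layer.
Σ(b_i/K_i) = 2.59/0.0380 + 5.36/13.6 = 68.55 d.
q = Δh / Σ(b_i/K_i) = 3.08 / 68.55 = 0.04493 m/day.
In each layer the seepage velocity is v_i = q/n_i, so the layer transit time is t_i = b_i·n_i / q:
  layer 1 (silt): t_1 = 2.59 × 0.06 / 0.04493 = 3.459 d
  layer 2 (karst limestone): t_2 = 5.36 × 0.10 / 0.04493 = 11.93 d
Total t = Σ t_i = 15.39 days.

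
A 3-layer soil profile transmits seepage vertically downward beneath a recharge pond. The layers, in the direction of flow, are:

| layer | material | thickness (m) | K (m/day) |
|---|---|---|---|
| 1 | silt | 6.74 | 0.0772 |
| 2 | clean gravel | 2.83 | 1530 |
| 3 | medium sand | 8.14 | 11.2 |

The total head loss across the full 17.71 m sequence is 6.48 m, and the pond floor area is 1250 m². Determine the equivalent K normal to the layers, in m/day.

0.201

Flow is perpendicular to layering, so the layers act in series and the equivalent K is the thickness-weighted harmonic mean.
Total thickness L = 6.74 + 2.83 + 8.14 = 17.71 m.
Σ(b_i/K_i) = 6.74/0.0772 + 2.83/1530 + 8.14/11.2 = 88.03 d.
K_eq = L / Σ(b_i/K_i) = 17.71 / 88.03 = 0.2012 m/day.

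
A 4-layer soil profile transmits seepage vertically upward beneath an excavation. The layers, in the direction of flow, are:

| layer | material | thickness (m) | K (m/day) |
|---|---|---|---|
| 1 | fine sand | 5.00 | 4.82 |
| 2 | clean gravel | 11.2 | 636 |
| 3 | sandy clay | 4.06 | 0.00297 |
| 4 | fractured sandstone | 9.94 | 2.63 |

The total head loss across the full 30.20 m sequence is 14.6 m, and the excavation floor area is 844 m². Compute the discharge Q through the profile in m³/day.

Flow is perpendicular to layering, so the layers act in series and the equivalent K is the thickness-weighted harmonic mean.
Total thickness L = 5.00 + 11.2 + 4.06 + 9.94 = 30.20 m.
Σ(b_i/K_i) = 5.00/4.82 + 11.2/636 + 4.06/0.00297 + 9.94/2.63 = 1372 d.
K_eq = L / Σ(b_i/K_i) = 30.20 / 1372 = 0.02201 m/day.
Q = K_eq · A · (Δh/L) = 0.02201 × 844 × (14.6/30.20) = 8.982 m³/day.

8.98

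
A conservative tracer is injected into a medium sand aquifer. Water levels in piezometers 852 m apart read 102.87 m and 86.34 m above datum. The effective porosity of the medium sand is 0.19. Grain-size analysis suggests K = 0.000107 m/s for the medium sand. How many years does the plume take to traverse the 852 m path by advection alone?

Convert K: 0.000107 m/s × 86400 = 9.245 m/day.
Hydraulic gradient i = (102.87 − 86.34) / 852 = 16.53 / 852 = 0.01940.
Darcy flux q = K · i = 9.245 × 0.01940 = 0.1794 m/day.
Seepage velocity v = q / n_e = 0.1794 / 0.19 = 0.9440 m/day.
Travel time t = L / v = 852 / 0.9440 = 902.5 days = 2.471 years.

2.47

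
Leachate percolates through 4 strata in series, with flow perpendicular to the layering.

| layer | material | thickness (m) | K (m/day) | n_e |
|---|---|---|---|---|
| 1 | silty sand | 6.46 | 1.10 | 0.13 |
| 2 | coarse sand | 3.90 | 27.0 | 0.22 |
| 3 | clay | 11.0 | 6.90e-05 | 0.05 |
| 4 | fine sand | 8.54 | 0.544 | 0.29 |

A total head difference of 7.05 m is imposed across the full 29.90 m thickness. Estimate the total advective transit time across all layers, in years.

With flow normal to the layers, continuity requires the same specific discharge q through every layer.
Σ(b_i/K_i) = 6.46/1.10 + 3.90/27.0 + 11.0/6.90e-05 + 8.54/0.544 = 1.594e+05 d.
q = Δh / Σ(b_i/K_i) = 7.05 / 1.594e+05 = 4.422e-05 m/day.
In each layer the seepage velocity is v_i = q/n_i, so the layer transit time is t_i = b_i·n_i / q:
  layer 1 (silty sand): t_1 = 6.46 × 0.13 / 4.422e-05 = 18993 d
  layer 2 (coarse sand): t_2 = 3.90 × 0.22 / 4.422e-05 = 19404 d
  layer 3 (clay): t_3 = 11.0 × 0.05 / 4.422e-05 = 12439 d
  layer 4 (fine sand): t_4 = 8.54 × 0.29 / 4.422e-05 = 56011 d
Total t = Σ t_i = 1.068e+05 days = 292.5 years.

293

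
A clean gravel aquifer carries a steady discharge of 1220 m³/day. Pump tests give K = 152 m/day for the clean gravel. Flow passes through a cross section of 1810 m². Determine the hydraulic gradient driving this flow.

0.00443

From Q = K·A·i, i = Q / (K·A) = 1220 / (152.0 × 1810) = 0.004434.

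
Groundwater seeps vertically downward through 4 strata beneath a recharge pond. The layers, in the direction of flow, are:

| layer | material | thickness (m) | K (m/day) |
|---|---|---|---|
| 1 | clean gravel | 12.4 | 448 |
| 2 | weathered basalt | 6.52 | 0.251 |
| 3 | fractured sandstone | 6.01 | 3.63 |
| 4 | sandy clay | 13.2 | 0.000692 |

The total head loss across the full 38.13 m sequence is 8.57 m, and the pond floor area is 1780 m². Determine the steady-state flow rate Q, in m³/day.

Flow is perpendicular to layering, so the layers act in series and the equivalent K is the thickness-weighted harmonic mean.
Total thickness L = 12.4 + 6.52 + 6.01 + 13.2 = 38.13 m.
Σ(b_i/K_i) = 12.4/448 + 6.52/0.251 + 6.01/3.63 + 13.2/0.000692 = 19103 d.
K_eq = L / Σ(b_i/K_i) = 38.13 / 19103 = 0.001996 m/day.
Q = K_eq · A · (Δh/L) = 0.001996 × 1780 × (8.57/38.13) = 0.7986 m³/day.

0.799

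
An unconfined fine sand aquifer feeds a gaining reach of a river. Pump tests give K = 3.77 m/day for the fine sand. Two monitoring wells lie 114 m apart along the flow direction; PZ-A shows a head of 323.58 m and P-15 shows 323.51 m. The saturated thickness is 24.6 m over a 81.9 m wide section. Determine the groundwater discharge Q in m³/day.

4.66

Cross-sectional area A = 81.9 × 24.6 = 2015 m².
Hydraulic gradient i = (323.58 − 323.51) / 114 = 0.07 / 114 = 0.0006140.
Darcy's law: Q = K · A · i = 3.770 × 2015 × 0.0006140 = 4.664 m³/day.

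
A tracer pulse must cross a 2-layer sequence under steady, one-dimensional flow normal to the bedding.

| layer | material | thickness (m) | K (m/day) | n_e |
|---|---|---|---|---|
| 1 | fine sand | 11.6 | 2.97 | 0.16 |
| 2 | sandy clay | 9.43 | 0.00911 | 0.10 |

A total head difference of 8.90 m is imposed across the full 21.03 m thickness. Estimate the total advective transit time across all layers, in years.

With flow normal to the layers, continuity requires the same specific discharge q through every layer.
Σ(b_i/K_i) = 11.6/2.97 + 9.43/0.00911 = 1039 d.
q = Δh / Σ(b_i/K_i) = 8.90 / 1039 = 0.008566 m/day.
In each layer the seepage velocity is v_i = q/n_i, so the layer transit time is t_i = b_i·n_i / q:
  layer 1 (fine sand): t_1 = 11.6 × 0.16 / 0.008566 = 216.7 d
  layer 2 (sandy clay): t_2 = 9.43 × 0.10 / 0.008566 = 110.1 d
Total t = Σ t_i = 326.8 days = 0.8946 years.

0.895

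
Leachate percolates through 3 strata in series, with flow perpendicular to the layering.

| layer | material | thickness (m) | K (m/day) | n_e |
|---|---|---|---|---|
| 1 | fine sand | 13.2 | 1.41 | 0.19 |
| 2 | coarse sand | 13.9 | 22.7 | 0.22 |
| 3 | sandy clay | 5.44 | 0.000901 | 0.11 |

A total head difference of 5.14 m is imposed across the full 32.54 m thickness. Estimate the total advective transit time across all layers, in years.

With flow normal to the layers, continuity requires the same specific discharge q through every layer.
Σ(b_i/K_i) = 13.2/1.41 + 13.9/22.7 + 5.44/0.000901 = 6048 d.
q = Δh / Σ(b_i/K_i) = 5.14 / 6048 = 0.0008499 m/day.
In each layer the seepage velocity is v_i = q/n_i, so the layer transit time is t_i = b_i·n_i / q:
  layer 1 (fine sand): t_1 = 13.2 × 0.19 / 0.0008499 = 2951 d
  layer 2 (coarse sand): t_2 = 13.9 × 0.22 / 0.0008499 = 3598 d
  layer 3 (sandy clay): t_3 = 5.44 × 0.11 / 0.0008499 = 704.1 d
Total t = Σ t_i = 7253 days = 19.86 years.

19.9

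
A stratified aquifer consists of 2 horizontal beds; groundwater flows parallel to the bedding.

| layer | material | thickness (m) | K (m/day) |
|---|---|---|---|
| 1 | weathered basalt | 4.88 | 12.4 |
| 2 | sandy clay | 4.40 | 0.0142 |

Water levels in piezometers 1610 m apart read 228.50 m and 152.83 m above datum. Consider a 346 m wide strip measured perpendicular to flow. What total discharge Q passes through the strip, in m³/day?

Flow is parallel to layering, so each bed carries its own Darcy discharge and the transmissivities add.
Σ(K_i·b_i) = 12.4×4.88 + 0.0142×4.40 = 60.57 m²/day.
Hydraulic gradient i = (228.50 − 152.83) / 1610 = 75.67 / 1610 = 0.04700.
Q = Σ(K_i·b_i) · W · i = 60.57 × 346 × 0.04700 = 985.1 m³/day.

985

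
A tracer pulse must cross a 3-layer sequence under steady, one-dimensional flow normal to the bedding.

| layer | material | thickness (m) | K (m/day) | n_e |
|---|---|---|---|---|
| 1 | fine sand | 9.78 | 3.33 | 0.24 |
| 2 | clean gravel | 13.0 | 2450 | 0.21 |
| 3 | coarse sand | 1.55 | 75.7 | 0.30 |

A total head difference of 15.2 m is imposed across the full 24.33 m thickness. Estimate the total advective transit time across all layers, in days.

1.08

With flow normal to the layers, continuity requires the same specific discharge q through every layer.
Σ(b_i/K_i) = 9.78/3.33 + 13.0/2450 + 1.55/75.7 = 2.963 d.
q = Δh / Σ(b_i/K_i) = 15.2 / 2.963 = 5.130 m/day.
In each layer the seepage velocity is v_i = q/n_i, so the layer transit time is t_i = b_i·n_i / q:
  layer 1 (fine sand): t_1 = 9.78 × 0.24 / 5.130 = 0.4575 d
  layer 2 (clean gravel): t_2 = 13.0 × 0.21 / 5.130 = 0.5321 d
  layer 3 (coarse sand): t_3 = 1.55 × 0.30 / 5.130 = 0.09064 d
Total t = Σ t_i = 1.080 days.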